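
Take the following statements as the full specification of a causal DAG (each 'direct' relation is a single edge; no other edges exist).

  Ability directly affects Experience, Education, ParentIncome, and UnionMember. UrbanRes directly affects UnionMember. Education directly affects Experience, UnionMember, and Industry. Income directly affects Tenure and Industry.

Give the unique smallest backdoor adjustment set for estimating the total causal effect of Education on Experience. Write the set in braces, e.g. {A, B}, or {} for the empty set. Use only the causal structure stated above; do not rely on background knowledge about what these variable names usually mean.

Variables eligible for adjustment (non-descendants of Education, excluding Education and Experience): {Ability, Income, ParentIncome, Tenure, UrbanRes}.
Backdoor paths from Education to Experience:
  P1: Education <- Ability -> Experience
The empty set is not sufficient: P1 (Education <- Ability -> Experience) has no collider blocking it and no conditioned non-collider, so it is open.
Try {Ability}:
  P1: blocked at fork node Ability ∈ conditioning set.
{Ability} contains no descendant of Education and blocks every backdoor path.
No other singleton works — e.g. {UrbanRes} leaves P1 open — so {Ability} is the unique smallest valid adjustment set.

{Ability}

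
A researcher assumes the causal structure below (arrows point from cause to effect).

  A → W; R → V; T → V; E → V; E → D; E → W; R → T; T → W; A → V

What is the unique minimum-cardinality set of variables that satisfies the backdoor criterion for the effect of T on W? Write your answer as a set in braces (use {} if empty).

Variables eligible for adjustment (non-descendants of T, excluding T and W): {A, D, E, R}.
Backdoor paths from T to W:
  P1: T <- R -> V <- E -> W
  P2: T <- R -> V <- A -> W
Each backdoor path contains an unconditioned collider, so every path is already blocked with the empty conditioning set:
  P1: blocked at collider V (neither it nor any descendant is in the conditioning set).
  P2: blocked at collider V (neither it nor any descendant is in the conditioning set).
The empty set is therefore the unique smallest valid set.

{}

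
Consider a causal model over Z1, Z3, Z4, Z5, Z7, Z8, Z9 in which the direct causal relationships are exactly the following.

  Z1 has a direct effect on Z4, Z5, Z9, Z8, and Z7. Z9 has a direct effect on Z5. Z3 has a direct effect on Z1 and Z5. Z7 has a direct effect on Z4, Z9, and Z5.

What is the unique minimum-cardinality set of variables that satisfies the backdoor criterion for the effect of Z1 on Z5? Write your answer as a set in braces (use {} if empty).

{Z3}

Variables eligible for adjustment (non-descendants of Z1, excluding Z1 and Z5): {Z3}.
Backdoor paths from Z1 to Z5:
  P1: Z1 <- Z3 -> Z5
The empty set is not sufficient: P1 (Z1 <- Z3 -> Z5) has no collider blocking it and no conditioned non-collider, so it is open.
Try {Z3}:
  P1: blocked at fork node Z3 ∈ conditioning set.
{Z3} contains no descendant of Z1 and blocks every backdoor path.
{Z3} is the unique smallest valid adjustment set.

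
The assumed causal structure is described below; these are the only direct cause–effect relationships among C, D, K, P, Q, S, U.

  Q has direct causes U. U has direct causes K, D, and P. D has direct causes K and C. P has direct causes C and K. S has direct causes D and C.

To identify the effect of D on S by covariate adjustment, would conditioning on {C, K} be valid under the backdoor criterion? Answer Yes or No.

Backdoor paths from D to S (paths whose first edge points into D):
  P1: D <- K -> P <- C -> S
  P2: D <- K -> U <- P <- C -> S
  P3: D <- C -> S
Condition 1 (no descendant of D in the set): holds — descendants of D are {Q, S, U}; none are in {C, K}.
Condition 2 (every backdoor path blocked by {C, K}):
  P1: blocked at fork node K ∈ conditioning set.
  P2: blocked at fork node K ∈ conditioning set.
  P3: blocked at fork node C ∈ conditioning set.
{C, K} satisfies the backdoor criterion.

Yes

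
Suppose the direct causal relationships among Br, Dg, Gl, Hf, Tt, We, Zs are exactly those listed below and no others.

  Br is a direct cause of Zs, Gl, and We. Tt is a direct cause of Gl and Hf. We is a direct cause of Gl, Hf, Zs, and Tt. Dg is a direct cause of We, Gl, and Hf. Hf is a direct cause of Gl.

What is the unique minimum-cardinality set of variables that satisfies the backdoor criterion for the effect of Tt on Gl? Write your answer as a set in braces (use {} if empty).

{We}

Variables eligible for adjustment (non-descendants of Tt, excluding Tt and Gl): {Br, Dg, We, Zs}.
Backdoor paths from Tt to Gl:
  P1: Tt <- We <- Dg -> Hf -> Gl
  P2: Tt <- We <- Dg -> Gl
  P3: Tt <- We <- Br -> Gl
  P4: Tt <- We -> Zs <- Br -> Gl
  P5: Tt <- We -> Hf <- Dg -> Gl
  P6: Tt <- We -> Hf -> Gl
  P7: Tt <- We -> Gl
The empty set is not sufficient: P1 (Tt <- We <- Dg -> Hf -> Gl) has no collider blocking it and no conditioned non-collider, so it is open.
Try {We}:
  P1: blocked at chain node We ∈ conditioning set.
  P2: blocked at chain node We ∈ conditioning set.
  P3: blocked at chain node We ∈ conditioning set.
  P4: blocked at fork node We ∈ conditioning set.
  P5: blocked at fork node We ∈ conditioning set.
  P6: blocked at fork node We ∈ conditioning set.
  P7: blocked at fork node We ∈ conditioning set.
{We} contains no descendant of Tt and blocks every backdoor path.
No other singleton works — e.g. {Dg} leaves P3 open — so {We} is the unique smallest valid adjustment set.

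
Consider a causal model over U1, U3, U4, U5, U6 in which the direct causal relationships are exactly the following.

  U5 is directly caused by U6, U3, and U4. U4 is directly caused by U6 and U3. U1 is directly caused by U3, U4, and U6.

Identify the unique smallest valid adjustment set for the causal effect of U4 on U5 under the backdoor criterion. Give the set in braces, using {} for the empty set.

Variables eligible for adjustment (non-descendants of U4, excluding U4 and U5): {U3, U6}.
Backdoor paths from U4 to U5:
  P1: U4 <- U3 -> U1 <- U6 -> U5
  P2: U4 <- U3 -> U5
  P3: U4 <- U6 -> U1 <- U3 -> U5
  P4: U4 <- U6 -> U5
The empty set is not sufficient: P2 (U4 <- U3 -> U5) has no collider blocking it and no conditioned non-collider, so it is open.
Try {U3, U6}:
  P1: blocked at fork node U3 ∈ conditioning set.
  P2: blocked at fork node U3 ∈ conditioning set.
  P3: blocked at fork node U6 ∈ conditioning set.
  P4: blocked at fork node U6 ∈ conditioning set.
{U3, U6} contains no descendant of U4 and blocks every backdoor path.
Every element of {U3, U6} is needed (dropping U3 leaves P2 open; dropping U6 leaves P4 open), so no proper subset is valid.
Among all size-2 subsets of the eligible variables, only {U3, U6} blocks every backdoor path, so it is the unique smallest valid adjustment set.

{U3, U6}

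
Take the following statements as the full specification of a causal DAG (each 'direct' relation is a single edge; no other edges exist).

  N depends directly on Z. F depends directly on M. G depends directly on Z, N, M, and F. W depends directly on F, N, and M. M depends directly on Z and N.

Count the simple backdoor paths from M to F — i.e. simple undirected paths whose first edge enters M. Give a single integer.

A backdoor path from M to F is any simple undirected path whose first edge points into M (i.e. leaves M via a parent).
Parents of M: {N, Z}.
Enumerating:
  P1: M <- Z -> N -> W <- F
  P2: M <- Z -> N -> G <- F
  P3: M <- Z -> G <- N -> W <- F
  P4: M <- Z -> G <- F
  P5: M <- N <- Z -> G <- F
  P6: M <- N -> W <- F
  P7: M <- N -> G <- F
That exhausts the simple backdoor paths. Count: 7.

7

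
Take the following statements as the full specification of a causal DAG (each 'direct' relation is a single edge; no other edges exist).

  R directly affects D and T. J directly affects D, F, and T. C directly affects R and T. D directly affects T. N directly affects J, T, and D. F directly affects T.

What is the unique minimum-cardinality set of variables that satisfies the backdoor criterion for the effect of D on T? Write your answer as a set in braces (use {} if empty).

{J, N, R}

Variables eligible for adjustment (non-descendants of D, excluding D and T): {C, F, J, N, R}.
Backdoor paths from D to T:
  P1: D <- R <- C -> T
  P2: D <- R -> T
  P3: D <- N -> J -> F -> T
  P4: D <- N -> J -> T
  P5: D <- N -> T
  P6: D <- J <- N -> T
  P7: D <- J -> F -> T
  P8: D <- J -> T
The empty set is not sufficient: P1 (D <- R <- C -> T) has no collider blocking it and no conditioned non-collider, so it is open.
Try {J, N, R}:
  P1: blocked at chain node R ∈ conditioning set.
  P2: blocked at fork node R ∈ conditioning set.
  P3: blocked at fork node N ∈ conditioning set.
  P4: blocked at fork node N ∈ conditioning set.
  P5: blocked at fork node N ∈ conditioning set.
  P6: blocked at chain node J ∈ conditioning set.
  P7: blocked at fork node J ∈ conditioning set.
  P8: blocked at fork node J ∈ conditioning set.
{J, N, R} contains no descendant of D and blocks every backdoor path.
Every element of {J, N, R} is needed (dropping J leaves P7 open; dropping N leaves P5 open; dropping R leaves P1 open), so no proper subset is valid.
Among all size-3 subsets of the eligible variables, only {J, N, R} blocks every backdoor path, so it is the unique smallest valid adjustment set.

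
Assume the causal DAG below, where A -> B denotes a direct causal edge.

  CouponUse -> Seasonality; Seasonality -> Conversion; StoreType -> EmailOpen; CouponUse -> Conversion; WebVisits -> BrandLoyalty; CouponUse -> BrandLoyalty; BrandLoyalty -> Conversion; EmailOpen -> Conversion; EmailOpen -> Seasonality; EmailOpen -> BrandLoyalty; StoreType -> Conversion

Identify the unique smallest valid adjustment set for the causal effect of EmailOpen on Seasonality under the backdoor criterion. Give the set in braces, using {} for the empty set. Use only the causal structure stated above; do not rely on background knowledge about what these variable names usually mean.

{}

Variables eligible for adjustment (non-descendants of EmailOpen, excluding EmailOpen and Seasonality): {CouponUse, StoreType, WebVisits}.
Backdoor paths from EmailOpen to Seasonality:
  P1: EmailOpen <- StoreType -> Conversion <- CouponUse -> Seasonality
  P2: EmailOpen <- StoreType -> Conversion <- BrandLoyalty <- CouponUse -> Seasonality
  P3: EmailOpen <- StoreType -> Conversion <- Seasonality
Each backdoor path contains an unconditioned collider, so every path is already blocked with the empty conditioning set:
  P1: blocked at collider Conversion (neither it nor any descendant is in the conditioning set).
  P2: blocked at collider Conversion (neither it nor any descendant is in the conditioning set).
  P3: blocked at collider Conversion (neither it nor any descendant is in the conditioning set).
The empty set is therefore the unique smallest valid set.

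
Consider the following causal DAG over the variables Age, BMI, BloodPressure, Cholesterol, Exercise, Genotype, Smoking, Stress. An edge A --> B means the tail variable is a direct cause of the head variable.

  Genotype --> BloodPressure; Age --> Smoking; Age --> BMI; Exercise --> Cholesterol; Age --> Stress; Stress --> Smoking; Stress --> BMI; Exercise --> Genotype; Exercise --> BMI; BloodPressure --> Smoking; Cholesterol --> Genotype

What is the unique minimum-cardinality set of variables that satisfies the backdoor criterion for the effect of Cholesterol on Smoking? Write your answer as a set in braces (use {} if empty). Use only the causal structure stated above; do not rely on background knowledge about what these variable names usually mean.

{Exercise}

Variables eligible for adjustment (non-descendants of Cholesterol, excluding Cholesterol and Smoking): {Age, BMI, Exercise, Stress}.
Backdoor paths from Cholesterol to Smoking:
  P1: Cholesterol <- Exercise -> BMI <- Age -> Stress -> Smoking
  P2: Cholesterol <- Exercise -> BMI <- Age -> Smoking
  P3: Cholesterol <- Exercise -> BMI <- Stress <- Age -> Smoking
  P4: Cholesterol <- Exercise -> BMI <- Stress -> Smoking
  P5: Cholesterol <- Exercise -> Genotype -> BloodPressure -> Smoking
The empty set is not sufficient: P5 (Cholesterol <- Exercise -> Genotype -> BloodPressure -> Smoking) has no collider blocking it and no conditioned non-collider, so it is open.
Try {Exercise}:
  P1: blocked at fork node Exercise ∈ conditioning set.
  P2: blocked at fork node Exercise ∈ conditioning set.
  P3: blocked at fork node Exercise ∈ conditioning set.
  P4: blocked at fork node Exercise ∈ conditioning set.
  P5: blocked at fork node Exercise ∈ conditioning set.
{Exercise} contains no descendant of Cholesterol and blocks every backdoor path.
No other singleton works — e.g. {Age} leaves P5 open — so {Exercise} is the unique smallest valid adjustment set.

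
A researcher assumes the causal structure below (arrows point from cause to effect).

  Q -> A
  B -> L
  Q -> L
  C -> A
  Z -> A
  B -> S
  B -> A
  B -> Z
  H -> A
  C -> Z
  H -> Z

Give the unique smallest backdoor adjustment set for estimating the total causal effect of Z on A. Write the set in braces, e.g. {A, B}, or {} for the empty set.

{B, C, H}

Variables eligible for adjustment (non-descendants of Z, excluding Z and A): {B, C, H, L, Q, S}.
Backdoor paths from Z to A:
  P1: Z <- H -> A
  P2: Z <- C -> A
  P3: Z <- B -> L <- Q -> A
  P4: Z <- B -> A
The empty set is not sufficient: P1 (Z <- H -> A) has no collider blocking it and no conditioned non-collider, so it is open.
Try {B, C, H}:
  P1: blocked at fork node H ∈ conditioning set.
  P2: blocked at fork node C ∈ conditioning set.
  P3: blocked at fork node B ∈ conditioning set.
  P4: blocked at fork node B ∈ conditioning set.
{B, C, H} contains no descendant of Z and blocks every backdoor path.
Every element of {B, C, H} is needed (dropping B leaves P4 open; dropping C leaves P2 open; dropping H leaves P1 open), so no proper subset is valid.
Among all size-3 subsets of the eligible variables, only {B, C, H} blocks every backdoor path, so it is the unique smallest valid adjustment set.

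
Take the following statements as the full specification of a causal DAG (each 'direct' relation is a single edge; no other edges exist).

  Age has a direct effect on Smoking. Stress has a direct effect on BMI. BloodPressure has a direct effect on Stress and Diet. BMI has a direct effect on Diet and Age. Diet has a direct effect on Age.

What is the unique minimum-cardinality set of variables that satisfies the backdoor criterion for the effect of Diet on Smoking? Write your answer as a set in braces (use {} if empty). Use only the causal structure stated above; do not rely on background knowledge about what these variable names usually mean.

{BMI}

Variables eligible for adjustment (non-descendants of Diet, excluding Diet and Smoking): {BMI, BloodPressure, Stress}.
Backdoor paths from Diet to Smoking:
  P1: Diet <- BloodPressure -> Stress -> BMI -> Age -> Smoking
  P2: Diet <- BMI -> Age -> Smoking
The empty set is not sufficient: P1 (Diet <- BloodPressure -> Stress -> BMI -> Age -> Smoking) has no collider blocking it and no conditioned non-collider, so it is open.
Try {BMI}:
  P1: blocked at chain node BMI ∈ conditioning set.
  P2: blocked at fork node BMI ∈ conditioning set.
{BMI} contains no descendant of Diet and blocks every backdoor path.
No other singleton works — e.g. {BloodPressure} leaves P2 open — so {BMI} is the unique smallest valid adjustment set.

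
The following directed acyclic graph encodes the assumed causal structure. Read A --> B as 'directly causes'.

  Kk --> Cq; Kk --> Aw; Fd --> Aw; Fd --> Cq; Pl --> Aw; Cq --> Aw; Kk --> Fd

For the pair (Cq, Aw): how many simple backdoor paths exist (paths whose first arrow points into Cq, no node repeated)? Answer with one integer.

A backdoor path from Cq to Aw is any simple undirected path whose first edge points into Cq (i.e. leaves Cq via a parent).
Parents of Cq: {Fd, Kk}.
Enumerating:
  P1: Cq <- Kk -> Fd -> Aw
  P2: Cq <- Kk -> Aw
  P3: Cq <- Fd <- Kk -> Aw
  P4: Cq <- Fd -> Aw
That exhausts the simple backdoor paths. Count: 4.

4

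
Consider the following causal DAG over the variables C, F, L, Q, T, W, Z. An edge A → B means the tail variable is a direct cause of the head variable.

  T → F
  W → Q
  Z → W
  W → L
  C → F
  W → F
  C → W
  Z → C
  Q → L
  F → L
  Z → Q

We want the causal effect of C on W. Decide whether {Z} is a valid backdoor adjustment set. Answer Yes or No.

Yes

Backdoor paths from C to W (paths whose first edge points into C):
  P1: C <- Z -> W
  P2: C <- Z -> Q <- W
  P3: C <- Z -> Q -> L <- W
  P4: C <- Z -> Q -> L <- F <- W
Condition 1 (no descendant of C in the set): holds — descendants of C are {F, L, Q, W}; none are in {Z}.
Condition 2 (every backdoor path blocked by {Z}):
  P1: blocked at fork node Z ∈ conditioning set.
  P2: blocked at fork node Z ∈ conditioning set.
  P3: blocked at fork node Z ∈ conditioning set.
  P4: blocked at fork node Z ∈ conditioning set.
{Z} satisfies the backdoor criterion.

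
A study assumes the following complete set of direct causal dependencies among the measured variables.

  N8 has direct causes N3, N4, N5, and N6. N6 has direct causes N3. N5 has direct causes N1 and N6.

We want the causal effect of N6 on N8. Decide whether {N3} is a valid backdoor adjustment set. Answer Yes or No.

Yes

Backdoor paths from N6 to N8 (paths whose first edge points into N6):
  P1: N6 <- N3 -> N8
Condition 1 (no descendant of N6 in the set): holds — descendants of N6 are {N5, N8}; none are in {N3}.
Condition 2 (every backdoor path blocked by {N3}):
  P1: blocked at fork node N3 ∈ conditioning set.
{N3} satisfies the backdoor criterion.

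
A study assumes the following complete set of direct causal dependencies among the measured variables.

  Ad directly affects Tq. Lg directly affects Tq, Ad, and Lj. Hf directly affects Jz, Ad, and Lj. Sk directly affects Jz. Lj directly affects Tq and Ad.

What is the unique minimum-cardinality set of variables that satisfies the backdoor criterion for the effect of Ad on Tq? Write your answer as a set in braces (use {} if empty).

Variables eligible for adjustment (non-descendants of Ad, excluding Ad and Tq): {Hf, Jz, Lg, Lj, Sk}.
Backdoor paths from Ad to Tq:
  P1: Ad <- Lg -> Lj -> Tq
  P2: Ad <- Lg -> Tq
  P3: Ad <- Hf -> Lj <- Lg -> Tq
  P4: Ad <- Hf -> Lj -> Tq
  P5: Ad <- Lj <- Lg -> Tq
  P6: Ad <- Lj -> Tq
The empty set is not sufficient: P1 (Ad <- Lg -> Lj -> Tq) has no collider blocking it and no conditioned non-collider, so it is open.
Try {Lg, Lj}:
  P1: blocked at fork node Lg ∈ conditioning set.
  P2: blocked at fork node Lg ∈ conditioning set.
  P3: blocked at fork node Lg ∈ conditioning set.
  P4: blocked at chain node Lj ∈ conditioning set.
  P5: blocked at chain node Lj ∈ conditioning set.
  P6: blocked at fork node Lj ∈ conditioning set.
{Lg, Lj} contains no descendant of Ad and blocks every backdoor path.
Every element of {Lg, Lj} is needed (dropping Lg leaves P2 open; dropping Lj leaves P4 open), so no proper subset is valid.
Among all size-2 subsets of the eligible variables, only {Lg, Lj} blocks every backdoor path, so it is the unique smallest valid adjustment set.

{Lg, Lj}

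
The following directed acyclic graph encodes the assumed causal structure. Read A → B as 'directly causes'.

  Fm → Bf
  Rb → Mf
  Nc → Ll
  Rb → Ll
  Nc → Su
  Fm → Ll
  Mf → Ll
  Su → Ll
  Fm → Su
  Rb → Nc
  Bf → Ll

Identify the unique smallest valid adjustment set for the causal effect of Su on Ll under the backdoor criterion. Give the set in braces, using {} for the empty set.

{Fm, Nc}

Variables eligible for adjustment (non-descendants of Su, excluding Su and Ll): {Bf, Fm, Mf, Nc, Rb}.
Backdoor paths from Su to Ll:
  P1: Su <- Fm -> Bf -> Ll
  P2: Su <- Fm -> Ll
  P3: Su <- Nc <- Rb -> Mf -> Ll
  P4: Su <- Nc <- Rb -> Ll
  P5: Su <- Nc -> Ll
The empty set is not sufficient: P1 (Su <- Fm -> Bf -> Ll) has no collider blocking it and no conditioned non-collider, so it is open.
Try {Fm, Nc}:
  P1: blocked at fork node Fm ∈ conditioning set.
  P2: blocked at fork node Fm ∈ conditioning set.
  P3: blocked at chain node Nc ∈ conditioning set.
  P4: blocked at chain node Nc ∈ conditioning set.
  P5: blocked at fork node Nc ∈ conditioning set.
{Fm, Nc} contains no descendant of Su and blocks every backdoor path.
Every element of {Fm, Nc} is needed (dropping Fm leaves P1 open; dropping Nc leaves P3 open), so no proper subset is valid.
Among all size-2 subsets of the eligible variables, only {Fm, Nc} blocks every backdoor path, so it is the unique smallest valid adjustment set.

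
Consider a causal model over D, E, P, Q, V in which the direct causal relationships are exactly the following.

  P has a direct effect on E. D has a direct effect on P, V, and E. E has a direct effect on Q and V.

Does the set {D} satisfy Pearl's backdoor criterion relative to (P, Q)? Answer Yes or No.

Yes

Backdoor paths from P to Q (paths whose first edge points into P):
  P1: P <- D -> E -> Q
  P2: P <- D -> V <- E -> Q
Condition 1 (no descendant of P in the set): holds — descendants of P are {E, Q, V}; none are in {D}.
Condition 2 (every backdoor path blocked by {D}):
  P1: blocked at fork node D ∈ conditioning set.
  P2: blocked at fork node D ∈ conditioning set.
{D} satisfies the backdoor criterion.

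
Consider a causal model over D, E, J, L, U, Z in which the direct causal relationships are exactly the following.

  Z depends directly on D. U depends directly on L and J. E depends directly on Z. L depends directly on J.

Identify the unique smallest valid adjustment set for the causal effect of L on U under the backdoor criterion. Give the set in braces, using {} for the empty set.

{J}

Variables eligible for adjustment (non-descendants of L, excluding L and U): {D, E, J, Z}.
Backdoor paths from L to U:
  P1: L <- J -> U
The empty set is not sufficient: P1 (L <- J -> U) has no collider blocking it and no conditioned non-collider, so it is open.
Try {J}:
  P1: blocked at fork node J ∈ conditioning set.
{J} contains no descendant of L and blocks every backdoor path.
No other singleton works — e.g. {D} leaves P1 open — so {J} is the unique smallest valid adjustment set.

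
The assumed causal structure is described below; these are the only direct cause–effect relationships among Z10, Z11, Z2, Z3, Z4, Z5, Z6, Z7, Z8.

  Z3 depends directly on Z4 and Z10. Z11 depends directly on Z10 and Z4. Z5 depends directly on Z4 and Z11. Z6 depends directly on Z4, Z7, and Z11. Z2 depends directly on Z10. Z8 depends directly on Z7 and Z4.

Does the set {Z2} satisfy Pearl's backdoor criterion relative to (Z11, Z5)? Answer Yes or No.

Backdoor paths from Z11 to Z5 (paths whose first edge points into Z11):
  P1: Z11 <- Z10 -> Z3 <- Z4 -> Z5
  P2: Z11 <- Z4 -> Z5
Condition 1 (no descendant of Z11 in the set): holds — descendants of Z11 are {Z5, Z6}; none are in {Z2}.
Condition 2 (every backdoor path blocked by {Z2}):
  P1: blocked at collider Z3 (neither it nor any descendant is in the conditioning set).
  P2: open — no interior node is in the conditioning set.
{Z2} does not satisfy the backdoor criterion.

No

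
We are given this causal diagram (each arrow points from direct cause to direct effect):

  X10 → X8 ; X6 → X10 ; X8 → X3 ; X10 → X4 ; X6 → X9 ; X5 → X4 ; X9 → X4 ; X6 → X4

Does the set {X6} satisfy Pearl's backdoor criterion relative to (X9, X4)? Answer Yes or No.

Yes

Backdoor paths from X9 to X4 (paths whose first edge points into X9):
  P1: X9 <- X6 -> X10 -> X4
  P2: X9 <- X6 -> X4
Condition 1 (no descendant of X9 in the set): holds — descendants of X9 are {X4}; none are in {X6}.
Condition 2 (every backdoor path blocked by {X6}):
  P1: blocked at fork node X6 ∈ conditioning set.
  P2: blocked at fork node X6 ∈ conditioning set.
{X6} satisfies the backdoor criterion.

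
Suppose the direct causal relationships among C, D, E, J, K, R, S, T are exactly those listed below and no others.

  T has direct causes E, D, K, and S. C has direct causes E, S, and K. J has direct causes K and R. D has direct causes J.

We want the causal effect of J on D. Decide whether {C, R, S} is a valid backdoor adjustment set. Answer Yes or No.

Backdoor paths from J to D (paths whose first edge points into J):
  P1: J <- K -> C <- E -> T <- D
  P2: J <- K -> C <- S -> T <- D
  P3: J <- K -> T <- D
Condition 1 (no descendant of J in the set): holds — descendants of J are {D, T}; none are in {C, R, S}.
Condition 2 (every backdoor path blocked by {C, R, S}):
  P1: blocked at collider T (neither it nor any descendant is in the conditioning set).
  P2: blocked at fork node S ∈ conditioning set.
  P3: blocked at collider T (neither it nor any descendant is in the conditioning set).
{C, R, S} satisfies the backdoor criterion.

Yes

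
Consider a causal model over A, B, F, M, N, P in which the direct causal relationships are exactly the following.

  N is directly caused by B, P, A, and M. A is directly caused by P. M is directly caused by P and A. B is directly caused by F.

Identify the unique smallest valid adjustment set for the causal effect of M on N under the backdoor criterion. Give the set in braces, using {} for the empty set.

{A, P}

Variables eligible for adjustment (non-descendants of M, excluding M and N): {A, B, F, P}.
Backdoor paths from M to N:
  P1: M <- P -> A -> N
  P2: M <- P -> N
  P3: M <- A <- P -> N
  P4: M <- A -> N
The empty set is not sufficient: P1 (M <- P -> A -> N) has no collider blocking it and no conditioned non-collider, so it is open.
Try {A, P}:
  P1: blocked at fork node P ∈ conditioning set.
  P2: blocked at fork node P ∈ conditioning set.
  P3: blocked at chain node A ∈ conditioning set.
  P4: blocked at fork node A ∈ conditioning set.
{A, P} contains no descendant of M and blocks every backdoor path.
Every element of {A, P} is needed (dropping A leaves P4 open; dropping P leaves P2 open), so no proper subset is valid.
Among all size-2 subsets of the eligible variables, only {A, P} blocks every backdoor path, so it is the unique smallest valid adjustment set.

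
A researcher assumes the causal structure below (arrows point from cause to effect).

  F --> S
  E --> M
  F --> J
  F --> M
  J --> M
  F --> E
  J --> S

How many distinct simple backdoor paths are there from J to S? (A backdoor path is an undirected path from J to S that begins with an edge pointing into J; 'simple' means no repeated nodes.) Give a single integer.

A backdoor path from J to S is any simple undirected path whose first edge points into J (i.e. leaves J via a parent).
Parents of J: {F}.
Enumerating:
  P1: J <- F -> S
That exhausts the simple backdoor paths. Count: 1.

1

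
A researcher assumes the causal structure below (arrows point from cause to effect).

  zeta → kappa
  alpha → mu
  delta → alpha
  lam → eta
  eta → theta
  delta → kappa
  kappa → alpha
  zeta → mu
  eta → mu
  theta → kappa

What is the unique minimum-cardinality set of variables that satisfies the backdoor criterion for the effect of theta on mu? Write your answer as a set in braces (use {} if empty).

{eta}

Variables eligible for adjustment (non-descendants of theta, excluding theta and mu): {delta, eta, lam, zeta}.
Backdoor paths from theta to mu:
  P1: theta <- eta -> mu
The empty set is not sufficient: P1 (theta <- eta -> mu) has no collider blocking it and no conditioned non-collider, so it is open.
Try {eta}:
  P1: blocked at fork node eta ∈ conditioning set.
{eta} contains no descendant of theta and blocks every backdoor path.
No other singleton works — e.g. {delta} leaves P1 open — so {eta} is the unique smallest valid adjustment set.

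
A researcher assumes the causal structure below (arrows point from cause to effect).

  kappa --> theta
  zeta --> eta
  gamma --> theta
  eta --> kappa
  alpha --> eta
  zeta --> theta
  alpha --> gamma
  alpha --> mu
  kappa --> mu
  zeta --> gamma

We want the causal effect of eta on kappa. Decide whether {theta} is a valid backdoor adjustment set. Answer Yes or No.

Backdoor paths from eta to kappa (paths whose first edge points into eta):
  P1: eta <- zeta -> gamma <- alpha -> mu <- kappa
  P2: eta <- zeta -> gamma -> theta <- kappa
  P3: eta <- zeta -> theta <- kappa
  P4: eta <- zeta -> theta <- gamma <- alpha -> mu <- kappa
  P5: eta <- alpha -> gamma <- zeta -> theta <- kappa
  P6: eta <- alpha -> gamma -> theta <- kappa
  P7: eta <- alpha -> mu <- kappa
Condition 1 (no descendant of eta in the set): FAILS — theta is a descendant of eta.
Condition 2 (every backdoor path blocked by {theta}):
  P1: blocked at collider mu (neither it nor any descendant is in the conditioning set).
  P2: open — collider(s) theta are conditioned on (or have a conditioned descendant) and no non-collider on the path is in the set.
  P3: open — collider(s) theta are conditioned on (or have a conditioned descendant) and no non-collider on the path is in the set.
  P4: blocked at collider mu (neither it nor any descendant is in the conditioning set).
  P5: open — collider(s) gamma, theta are conditioned on (or have a conditioned descendant) and no non-collider on the path is in the set.
  P6: open — collider(s) theta are conditioned on (or have a conditioned descendant) and no non-collider on the path is in the set.
  P7: blocked at collider mu (neither it nor any descendant is in the conditioning set).
{theta} does not satisfy the backdoor criterion.

No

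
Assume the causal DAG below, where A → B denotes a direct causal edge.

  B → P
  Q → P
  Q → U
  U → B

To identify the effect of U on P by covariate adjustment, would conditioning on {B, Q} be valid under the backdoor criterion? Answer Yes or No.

Backdoor paths from U to P (paths whose first edge points into U):
  P1: U <- Q -> P
Condition 1 (no descendant of U in the set): FAILS — B is a descendant of U.
Condition 2 (every backdoor path blocked by {B, Q}):
  P1: blocked at fork node Q ∈ conditioning set.
{B, Q} does not satisfy the backdoor criterion.

No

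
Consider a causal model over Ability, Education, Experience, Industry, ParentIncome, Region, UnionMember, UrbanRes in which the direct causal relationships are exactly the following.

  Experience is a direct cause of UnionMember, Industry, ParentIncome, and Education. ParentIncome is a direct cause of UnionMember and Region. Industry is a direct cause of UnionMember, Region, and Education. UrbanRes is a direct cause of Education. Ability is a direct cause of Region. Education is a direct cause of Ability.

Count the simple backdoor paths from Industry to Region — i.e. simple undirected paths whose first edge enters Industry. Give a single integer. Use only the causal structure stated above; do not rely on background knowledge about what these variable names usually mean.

3

A backdoor path from Industry to Region is any simple undirected path whose first edge points into Industry (i.e. leaves Industry via a parent).
Parents of Industry: {Experience}.
Enumerating:
  P1: Industry <- Experience -> Education -> Ability -> Region
  P2: Industry <- Experience -> ParentIncome -> Region
  P3: Industry <- Experience -> UnionMember <- ParentIncome -> Region
That exhausts the simple backdoor paths. Count: 3.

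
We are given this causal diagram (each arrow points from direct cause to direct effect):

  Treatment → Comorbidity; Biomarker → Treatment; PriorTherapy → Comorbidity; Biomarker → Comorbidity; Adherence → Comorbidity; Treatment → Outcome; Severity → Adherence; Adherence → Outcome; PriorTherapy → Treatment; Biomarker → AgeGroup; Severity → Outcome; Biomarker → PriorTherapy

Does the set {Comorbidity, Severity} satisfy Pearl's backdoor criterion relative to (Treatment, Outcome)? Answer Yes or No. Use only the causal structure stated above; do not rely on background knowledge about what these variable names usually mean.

Backdoor paths from Treatment to Outcome (paths whose first edge points into Treatment):
  P1: Treatment <- Biomarker -> PriorTherapy -> Comorbidity <- Adherence <- Severity -> Outcome
  P2: Treatment <- Biomarker -> PriorTherapy -> Comorbidity <- Adherence -> Outcome
  P3: Treatment <- Biomarker -> Comorbidity <- Adherence <- Severity -> Outcome
  P4: Treatment <- Biomarker -> Comorbidity <- Adherence -> Outcome
  P5: Treatment <- PriorTherapy <- Biomarker -> Comorbidity <- Adherence <- Severity -> Outcome
  P6: Treatment <- PriorTherapy <- Biomarker -> Comorbidity <- Adherence -> Outcome
  P7: Treatment <- PriorTherapy -> Comorbidity <- Adherence <- Severity -> Outcome
  P8: Treatment <- PriorTherapy -> Comorbidity <- Adherence -> Outcome
Condition 1 (no descendant of Treatment in the set): FAILS — Comorbidity is a descendant of Treatment.
Condition 2 (every backdoor path blocked by {Comorbidity, Severity}):
  P1: blocked at fork node Severity ∈ conditioning set.
  P2: open — collider(s) Comorbidity are conditioned on (or have a conditioned descendant) and no non-collider on the path is in the set.
  P3: blocked at fork node Severity ∈ conditioning set.
  P4: open — collider(s) Comorbidity are conditioned on (or have a conditioned descendant) and no non-collider on the path is in the set.
  P5: blocked at fork node Severity ∈ conditioning set.
  P6: open — collider(s) Comorbidity are conditioned on (or have a conditioned descendant) and no non-collider on the path is in the set.
  P7: blocked at fork node Severity ∈ conditioning set.
  P8: open — collider(s) Comorbidity are conditioned on (or have a conditioned descendant) and no non-collider on the path is in the set.
{Comorbidity, Severity} does not satisfy the backdoor criterion.

No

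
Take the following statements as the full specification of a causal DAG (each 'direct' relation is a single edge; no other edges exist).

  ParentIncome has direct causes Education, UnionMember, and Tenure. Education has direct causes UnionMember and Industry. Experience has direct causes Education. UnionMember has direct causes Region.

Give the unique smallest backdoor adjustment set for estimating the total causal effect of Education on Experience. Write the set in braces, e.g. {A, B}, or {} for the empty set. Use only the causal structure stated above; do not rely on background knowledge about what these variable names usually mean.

Variables eligible for adjustment (non-descendants of Education, excluding Education and Experience): {Industry, Region, Tenure, UnionMember}.
Backdoor paths from Education to Experience:
  (none)
With no backdoor paths the empty set already satisfies the criterion, and it is trivially minimal.

{}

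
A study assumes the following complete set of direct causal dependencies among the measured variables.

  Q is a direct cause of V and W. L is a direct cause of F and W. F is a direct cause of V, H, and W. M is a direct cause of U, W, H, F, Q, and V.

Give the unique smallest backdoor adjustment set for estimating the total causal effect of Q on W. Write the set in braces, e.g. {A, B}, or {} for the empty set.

{M}

Variables eligible for adjustment (non-descendants of Q, excluding Q and W): {F, H, L, M, U}.
Backdoor paths from Q to W:
  P1: Q <- M -> F <- L -> W
  P2: Q <- M -> F -> W
  P3: Q <- M -> V <- F <- L -> W
  P4: Q <- M -> V <- F -> W
  P5: Q <- M -> W
  P6: Q <- M -> H <- F <- L -> W
  P7: Q <- M -> H <- F -> W
The empty set is not sufficient: P2 (Q <- M -> F -> W) has no collider blocking it and no conditioned non-collider, so it is open.
Try {M}:
  P1: blocked at fork node M ∈ conditioning set.
  P2: blocked at fork node M ∈ conditioning set.
  P3: blocked at fork node M ∈ conditioning set.
  P4: blocked at fork node M ∈ conditioning set.
  P5: blocked at fork node M ∈ conditioning set.
  P6: blocked at fork node M ∈ conditioning set.
  P7: blocked at fork node M ∈ conditioning set.
{M} contains no descendant of Q and blocks every backdoor path.
No other singleton works — e.g. {L} leaves P2 open — so {M} is the unique smallest valid adjustment set.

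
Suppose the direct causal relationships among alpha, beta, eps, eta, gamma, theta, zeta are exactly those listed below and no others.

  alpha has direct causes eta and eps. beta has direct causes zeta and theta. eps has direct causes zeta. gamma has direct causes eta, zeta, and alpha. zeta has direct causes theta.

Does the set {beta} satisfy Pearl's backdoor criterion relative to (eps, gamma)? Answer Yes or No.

No

Backdoor paths from eps to gamma (paths whose first edge points into eps):
  P1: eps <- zeta -> gamma
Condition 1 (no descendant of eps in the set): holds — descendants of eps are {alpha, gamma}; none are in {beta}.
Condition 2 (every backdoor path blocked by {beta}):
  P1: open — no interior node is in the conditioning set.
{beta} does not satisfy the backdoor criterion.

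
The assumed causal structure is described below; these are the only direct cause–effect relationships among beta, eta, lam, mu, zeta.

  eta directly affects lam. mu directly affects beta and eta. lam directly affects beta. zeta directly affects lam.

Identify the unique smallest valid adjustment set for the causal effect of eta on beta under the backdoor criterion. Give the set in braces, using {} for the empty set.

{mu}

Variables eligible for adjustment (non-descendants of eta, excluding eta and beta): {mu, zeta}.
Backdoor paths from eta to beta:
  P1: eta <- mu -> beta
The empty set is not sufficient: P1 (eta <- mu -> beta) has no collider blocking it and no conditioned non-collider, so it is open.
Try {mu}:
  P1: blocked at fork node mu ∈ conditioning set.
{mu} contains no descendant of eta and blocks every backdoor path.
No other singleton works — e.g. {zeta} leaves P1 open — so {mu} is the unique smallest valid adjustment set.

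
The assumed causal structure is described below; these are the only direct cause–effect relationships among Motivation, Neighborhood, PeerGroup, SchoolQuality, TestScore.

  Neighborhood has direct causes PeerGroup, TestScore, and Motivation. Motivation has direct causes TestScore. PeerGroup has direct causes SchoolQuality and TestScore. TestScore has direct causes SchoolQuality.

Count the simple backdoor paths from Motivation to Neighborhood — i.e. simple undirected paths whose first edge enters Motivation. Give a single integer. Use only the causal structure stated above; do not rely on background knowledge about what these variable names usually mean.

A backdoor path from Motivation to Neighborhood is any simple undirected path whose first edge points into Motivation (i.e. leaves Motivation via a parent).
Parents of Motivation: {TestScore}.
Enumerating:
  P1: Motivation <- TestScore <- SchoolQuality -> PeerGroup -> Neighborhood
  P2: Motivation <- TestScore -> PeerGroup -> Neighborhood
  P3: Motivation <- TestScore -> Neighborhood
That exhausts the simple backdoor paths. Count: 3.

3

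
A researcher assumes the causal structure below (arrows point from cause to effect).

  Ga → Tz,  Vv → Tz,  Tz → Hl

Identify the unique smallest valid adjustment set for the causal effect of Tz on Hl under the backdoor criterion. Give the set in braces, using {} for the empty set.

Variables eligible for adjustment (non-descendants of Tz, excluding Tz and Hl): {Ga, Vv}.
Backdoor paths from Tz to Hl:
  (none)
With no backdoor paths the empty set already satisfies the criterion, and it is trivially minimal.

{}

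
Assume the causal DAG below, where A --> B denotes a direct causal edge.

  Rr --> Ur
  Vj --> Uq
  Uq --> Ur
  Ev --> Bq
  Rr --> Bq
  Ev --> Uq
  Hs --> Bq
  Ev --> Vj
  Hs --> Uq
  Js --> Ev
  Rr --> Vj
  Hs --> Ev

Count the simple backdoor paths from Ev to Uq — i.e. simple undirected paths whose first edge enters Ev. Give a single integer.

A backdoor path from Ev to Uq is any simple undirected path whose first edge points into Ev (i.e. leaves Ev via a parent).
Parents of Ev: {Hs, Js}.
Enumerating:
  P1: Ev <- Hs -> Uq
  P2: Ev <- Hs -> Bq <- Rr -> Vj -> Uq
  P3: Ev <- Hs -> Bq <- Rr -> Ur <- Uq
That exhausts the simple backdoor paths. Count: 3.

3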